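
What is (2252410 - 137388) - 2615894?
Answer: -500872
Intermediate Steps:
(2252410 - 137388) - 2615894 = 2115022 - 2615894 = -500872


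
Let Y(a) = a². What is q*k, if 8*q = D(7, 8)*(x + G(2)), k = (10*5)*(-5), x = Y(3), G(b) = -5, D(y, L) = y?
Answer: -875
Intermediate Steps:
x = 9 (x = 3² = 9)
k = -250 (k = 50*(-5) = -250)
q = 7/2 (q = (7*(9 - 5))/8 = (7*4)/8 = (⅛)*28 = 7/2 ≈ 3.5000)
q*k = (7/2)*(-250) = -875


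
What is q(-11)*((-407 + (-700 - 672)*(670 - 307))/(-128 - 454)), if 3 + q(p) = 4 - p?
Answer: 996886/97 ≈ 10277.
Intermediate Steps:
q(p) = 1 - p (q(p) = -3 + (4 - p) = 1 - p)
q(-11)*((-407 + (-700 - 672)*(670 - 307))/(-128 - 454)) = (1 - 1*(-11))*((-407 + (-700 - 672)*(670 - 307))/(-128 - 454)) = (1 + 11)*((-407 - 1372*363)/(-582)) = 12*((-407 - 498036)*(-1/582)) = 12*(-498443*(-1/582)) = 12*(498443/582) = 996886/97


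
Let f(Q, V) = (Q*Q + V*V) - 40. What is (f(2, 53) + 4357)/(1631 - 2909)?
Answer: -3565/639 ≈ -5.5790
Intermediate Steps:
f(Q, V) = -40 + Q² + V² (f(Q, V) = (Q² + V²) - 40 = -40 + Q² + V²)
(f(2, 53) + 4357)/(1631 - 2909) = ((-40 + 2² + 53²) + 4357)/(1631 - 2909) = ((-40 + 4 + 2809) + 4357)/(-1278) = (2773 + 4357)*(-1/1278) = 7130*(-1/1278) = -3565/639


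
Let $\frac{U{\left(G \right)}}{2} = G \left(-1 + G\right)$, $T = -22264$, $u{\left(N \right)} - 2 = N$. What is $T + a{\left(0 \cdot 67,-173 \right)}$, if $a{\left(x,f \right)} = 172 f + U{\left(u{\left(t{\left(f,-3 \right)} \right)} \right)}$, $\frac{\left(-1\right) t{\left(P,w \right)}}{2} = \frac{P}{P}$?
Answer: $-52020$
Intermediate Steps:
$t{\left(P,w \right)} = -2$ ($t{\left(P,w \right)} = - 2 \frac{P}{P} = \left(-2\right) 1 = -2$)
$u{\left(N \right)} = 2 + N$
$U{\left(G \right)} = 2 G \left(-1 + G\right)$
$a{\left(x,f \right)} = 172 f$ ($a{\left(x,f \right)} = 172 f + 2 \left(2 - 2\right) \left(-1 + \left(2 - 2\right)\right) = 172 f + 2 \cdot 0 \left(-1 + 0\right) = 172 f + 2 \cdot 0 \left(-1\right) = 172 f + 0 = 172 f$)
$T + a{\left(0 \cdot 67,-173 \right)} = -22264 + 172 \left(-173\right) = -22264 - 29756 = -52020$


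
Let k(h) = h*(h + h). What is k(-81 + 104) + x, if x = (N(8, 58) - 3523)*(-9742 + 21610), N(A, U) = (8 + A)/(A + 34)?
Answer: -292637694/7 ≈ -4.1805e+7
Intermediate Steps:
N(A, U) = (8 + A)/(34 + A)
k(h) = 2*h² (k(h) = h*(2*h) = 2*h²)
x = -292645100/7 (x = ((8 + 8)/(34 + 8) - 3523)*(-9742 + 21610) = (16/42 - 3523)*11868 = ((1/42)*16 - 3523)*11868 = (8/21 - 3523)*11868 = -73975/21*11868 = -292645100/7 ≈ -4.1806e+7)
k(-81 + 104) + x = 2*(-81 + 104)² - 292645100/7 = 2*23² - 292645100/7 = 2*529 - 292645100/7 = 1058 - 292645100/7 = -292637694/7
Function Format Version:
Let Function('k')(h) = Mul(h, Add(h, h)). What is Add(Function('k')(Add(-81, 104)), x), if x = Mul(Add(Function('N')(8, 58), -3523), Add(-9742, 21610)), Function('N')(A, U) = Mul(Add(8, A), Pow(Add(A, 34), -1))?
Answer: Rational(-292637694, 7) ≈ -4.1805e+7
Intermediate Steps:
Function('N')(A, U) = Mul(Pow(Add(34, A), -1), Add(8, A)) (Function('N')(A, U) = Mul(Add(8, A), Pow(Add(34, A), -1)) = Mul(Pow(Add(34, A), -1), Add(8, A)))
Function('k')(h) = Mul(2, Pow(h, 2)) (Function('k')(h) = Mul(h, Mul(2, h)) = Mul(2, Pow(h, 2)))
x = Rational(-292645100, 7) (x = Mul(Add(Mul(Pow(Add(34, 8), -1), Add(8, 8)), -3523), Add(-9742, 21610)) = Mul(Add(Mul(Pow(42, -1), 16), -3523), 11868) = Mul(Add(Mul(Rational(1, 42), 16), -3523), 11868) = Mul(Add(Rational(8, 21), -3523), 11868) = Mul(Rational(-73975, 21), 11868) = Rational(-292645100, 7) ≈ -4.1806e+7)
Add(Function('k')(Add(-81, 104)), x) = Add(Mul(2, Pow(Add(-81, 104), 2)), Rational(-292645100, 7)) = Add(Mul(2, Pow(23, 2)), Rational(-292645100, 7)) = Add(Mul(2, 529), Rational(-292645100, 7)) = Add(1058, Rational(-292645100, 7)) = Rational(-292637694, 7)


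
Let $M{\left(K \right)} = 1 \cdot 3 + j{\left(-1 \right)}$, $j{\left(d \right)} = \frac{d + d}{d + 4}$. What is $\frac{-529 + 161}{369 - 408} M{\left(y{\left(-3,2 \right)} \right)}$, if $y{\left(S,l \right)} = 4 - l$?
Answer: $\frac{2576}{117} \approx 22.017$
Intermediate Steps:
$j{\left(d \right)} = \frac{2 d}{4 + d}$
$M{\left(K \right)} = \frac{7}{3}$ ($M{\left(K \right)} = 1 \cdot 3 + 2 \left(-1\right) \frac{1}{4 - 1} = 3 + 2 \left(-1\right) \frac{1}{3} = 3 - \frac{2}{3} = \frac{7}{3}$)
$\frac{-529 + 161}{369 - 408} M{\left(y{\left(-3,2 \right)} \right)} = \frac{-529 + 161}{369 - 408} \cdot \frac{7}{3} = - \frac{368}{-39} \cdot \frac{7}{3} = \left(-368\right) \left(- \frac{1}{39}\right) \frac{7}{3} = \frac{368}{39} \cdot \frac{7}{3} = \frac{2576}{117}$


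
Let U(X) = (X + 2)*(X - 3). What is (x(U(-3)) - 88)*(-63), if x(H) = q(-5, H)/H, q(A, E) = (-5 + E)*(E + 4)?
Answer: 5439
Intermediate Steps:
U(X) = (-3 + X)*(2 + X) (U(X) = (2 + X)*(-3 + X) = (-3 + X)*(2 + X))
q(A, E) = (-5 + E)*(4 + E)
x(H) = (-20 + H² - H)/H
(x(U(-3)) - 88)*(-63) = ((-1 + (-6 + (-3)² - 1*(-3)) - 20/(-6 + (-3)² - 1*(-3))) - 88)*(-63) = ((-1 + (-6 + 9 + 3) - 20/(-6 + 9 + 3)) - 88)*(-63) = ((-1 + 6 - 20/6) - 88)*(-63) = ((-1 + 6 - 20*⅙) - 88)*(-63) = ((-1 + 6 - 10/3) - 88)*(-63) = (5/3 - 88)*(-63) = -259/3*(-63) = 5439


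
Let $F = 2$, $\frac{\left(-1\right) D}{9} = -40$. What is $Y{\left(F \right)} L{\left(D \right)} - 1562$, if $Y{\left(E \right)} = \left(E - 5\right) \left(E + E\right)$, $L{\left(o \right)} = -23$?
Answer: $-1286$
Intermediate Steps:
$D = 360$ ($D = \left(-9\right) \left(-40\right) = 360$)
$Y{\left(E \right)} = 2 E \left(-5 + E\right)$ ($Y{\left(E \right)} = \left(-5 + E\right) 2 E = 2 E \left(-5 + E\right)$)
$Y{\left(F \right)} L{\left(D \right)} - 1562 = 2 \cdot 2 \left(-5 + 2\right) \left(-23\right) - 1562 = 2 \cdot 2 \left(-3\right) \left(-23\right) - 1562 = \left(-12\right) \left(-23\right) - 1562 = 276 - 1562 = -1286$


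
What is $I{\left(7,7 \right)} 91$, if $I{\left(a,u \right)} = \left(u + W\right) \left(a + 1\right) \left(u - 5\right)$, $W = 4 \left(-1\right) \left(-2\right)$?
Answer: $21840$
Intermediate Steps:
$W = 8$ ($W = \left(-4\right) \left(-2\right) = 8$)
$I{\left(a,u \right)} = \left(1 + a\right) \left(-5 + u\right) \left(8 + u\right)$ ($I{\left(a,u \right)} = \left(u + 8\right) \left(a + 1\right) \left(u - 5\right) = \left(8 + u\right) \left(1 + a\right) \left(-5 + u\right) = \left(1 + a\right) \left(-5 + u\right) \left(8 + u\right)$)
$I{\left(7,7 \right)} 91 = \left(-40 + 7^{2} - 280 + 3 \cdot 7 + 7 \cdot 7^{2} + 3 \cdot 7 \cdot 7\right) 91 = \left(-40 + 49 - 280 + 21 + 7 \cdot 49 + 147\right) 91 = \left(-40 + 49 - 280 + 21 + 343 + 147\right) 91 = 240 \cdot 91 = 21840$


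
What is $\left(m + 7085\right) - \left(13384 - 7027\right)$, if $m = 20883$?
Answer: $21611$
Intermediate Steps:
$\left(m + 7085\right) - \left(13384 - 7027\right) = \left(20883 + 7085\right) - \left(13384 - 7027\right) = 27968 - 6357 = 21611$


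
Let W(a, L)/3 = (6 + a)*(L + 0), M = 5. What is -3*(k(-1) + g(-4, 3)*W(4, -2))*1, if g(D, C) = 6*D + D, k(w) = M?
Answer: -5055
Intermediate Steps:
k(w) = 5
g(D, C) = 7*D
W(a, L) = 3*L*(6 + a) (W(a, L) = 3*((6 + a)*(L + 0)) = 3*((6 + a)*L) = 3*(L*(6 + a)) = 3*L*(6 + a))
-3*(k(-1) + g(-4, 3)*W(4, -2))*1 = -3*(5 + (7*(-4))*(3*(-2)*(6 + 4)))*1 = -3*(5 - 84*(-2)*10)*1 = -3*(5 - 28*(-60))*1 = -3*(5 + 1680)*1 = -3*1685*1 = -5055*1 = -5055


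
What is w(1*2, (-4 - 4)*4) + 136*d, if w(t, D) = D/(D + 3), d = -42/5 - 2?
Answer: -204928/145 ≈ -1413.3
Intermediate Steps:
d = -52/5 (d = -42/5 - 2 = -52/5 ≈ -10.400)
w(t, D) = D/(3 + D)
w(1*2, (-4 - 4)*4) + 136*d = ((-4 - 4)*4)/(3 + (-4 - 4)*4) + 136*(-52/5) = (-8*4)/(3 - 8*4) - 7072/5 = -32/(3 - 32) - 7072/5 = -32/(-29) - 7072/5 = -32*(-1/29) - 7072/5 = 32/29 - 7072/5 = -204928/145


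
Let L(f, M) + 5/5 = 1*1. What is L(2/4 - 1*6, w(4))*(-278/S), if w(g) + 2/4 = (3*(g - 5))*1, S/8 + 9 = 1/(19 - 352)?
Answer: 0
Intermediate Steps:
S = -23984/333 (S = -72 + 8/(19 - 352) = -72 + 8/(-333) = -72 + 8*(-1/333) = -72 - 8/333 = -23984/333 ≈ -72.024)
w(g) = -31/2 + 3*g (w(g) = -½ + (3*(g - 5))*1 = -½ + (3*(-5 + g))*1 = -½ + (-15 + 3*g)*1 = -½ + (-15 + 3*g) = -31/2 + 3*g)
L(f, M) = 0 (L(f, M) = -1 + 1*1 = -1 + 1 = 0)
L(2/4 - 1*6, w(4))*(-278/S) = 0*(-278/(-23984/333)) = 0*(-278*(-333/23984)) = 0*(46287/11992) = 0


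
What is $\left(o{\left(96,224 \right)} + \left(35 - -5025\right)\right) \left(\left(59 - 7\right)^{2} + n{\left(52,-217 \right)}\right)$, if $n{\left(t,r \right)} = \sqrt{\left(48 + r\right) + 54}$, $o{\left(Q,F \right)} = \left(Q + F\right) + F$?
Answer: $15153216 + 5604 i \sqrt{115} \approx 1.5153 \cdot 10^{7} + 60096.0 i$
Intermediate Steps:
$o{\left(Q,F \right)} = Q + 2 F$ ($o{\left(Q,F \right)} = \left(F + Q\right) + F = Q + 2 F$)
$n{\left(t,r \right)} = \sqrt{102 + r}$
$\left(o{\left(96,224 \right)} + \left(35 - -5025\right)\right) \left(\left(59 - 7\right)^{2} + n{\left(52,-217 \right)}\right) = \left(\left(96 + 2 \cdot 224\right) + \left(35 - -5025\right)\right) \left(\left(59 - 7\right)^{2} + \sqrt{102 - 217}\right) = \left(\left(96 + 448\right) + \left(35 + 5025\right)\right) \left(52^{2} + \sqrt{-115}\right) = \left(544 + 5060\right) \left(2704 + i \sqrt{115}\right) = 5604 \left(2704 + i \sqrt{115}\right) = 15153216 + 5604 i \sqrt{115}$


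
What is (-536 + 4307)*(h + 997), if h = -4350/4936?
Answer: 9270705591/2468 ≈ 3.7564e+6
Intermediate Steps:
h = -2175/2468 (h = -4350*1/4936 = -2175/2468 ≈ -0.88128)
(-536 + 4307)*(h + 997) = (-536 + 4307)*(-2175/2468 + 997) = 3771*(2458421/2468) = 9270705591/2468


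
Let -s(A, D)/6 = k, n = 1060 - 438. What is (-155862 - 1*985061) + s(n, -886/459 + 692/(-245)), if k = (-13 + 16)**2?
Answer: -1140977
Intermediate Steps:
n = 622
k = 9 (k = 3**2 = 9)
s(A, D) = -54 (s(A, D) = -6*9 = -54)
(-155862 - 1*985061) + s(n, -886/459 + 692/(-245)) = (-155862 - 1*985061) - 54 = (-155862 - 985061) - 54 = -1140923 - 54 = -1140977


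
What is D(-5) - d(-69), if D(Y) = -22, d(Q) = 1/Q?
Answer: -1517/69 ≈ -21.986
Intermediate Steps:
D(-5) - d(-69) = -22 - 1/(-69) = -22 - 1*(-1/69) = -22 + 1/69 = -1517/69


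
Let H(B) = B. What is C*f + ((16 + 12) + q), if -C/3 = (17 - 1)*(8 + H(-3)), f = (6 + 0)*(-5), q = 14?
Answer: 7242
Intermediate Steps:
f = -30 (f = 6*(-5) = -30)
C = -240 (C = -3*(17 - 1)*(8 - 3) = -48*5 = -3*80 = -240)
C*f + ((16 + 12) + q) = -240*(-30) + ((16 + 12) + 14) = 7200 + (28 + 14) = 7200 + 42 = 7242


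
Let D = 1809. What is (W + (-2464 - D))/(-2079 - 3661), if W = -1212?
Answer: 1097/1148 ≈ 0.95557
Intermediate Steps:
(W + (-2464 - D))/(-2079 - 3661) = (-1212 + (-2464 - 1*1809))/(-2079 - 3661) = (-1212 + (-2464 - 1809))/(-5740) = (-1212 - 4273)*(-1/5740) = -5485*(-1/5740) = 1097/1148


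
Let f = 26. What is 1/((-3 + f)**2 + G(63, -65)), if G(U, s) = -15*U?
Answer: -1/416 ≈ -0.0024038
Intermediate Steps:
1/((-3 + f)**2 + G(63, -65)) = 1/((-3 + 26)**2 - 15*63) = 1/(23**2 - 945) = 1/(529 - 945) = 1/(-416) = -1/416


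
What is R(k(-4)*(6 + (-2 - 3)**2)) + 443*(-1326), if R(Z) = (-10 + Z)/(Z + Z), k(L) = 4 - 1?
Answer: -109259665/186 ≈ -5.8742e+5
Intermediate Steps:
k(L) = 3
R(Z) = (-10 + Z)/(2*Z) (R(Z) = (-10 + Z)/((2*Z)) = (-10 + Z)*(1/(2*Z)) = (-10 + Z)/(2*Z))
R(k(-4)*(6 + (-2 - 3)**2)) + 443*(-1326) = (-10 + 3*(6 + (-2 - 3)**2))/(2*((3*(6 + (-2 - 3)**2)))) + 443*(-1326) = (-10 + 3*(6 + (-5)**2))/(2*((3*(6 + (-5)**2)))) - 587418 = (-10 + 3*(6 + 25))/(2*((3*(6 + 25)))) - 587418 = (-10 + 3*31)/(2*((3*31))) - 587418 = (1/2)*(-10 + 93)/93 - 587418 = (1/2)*(1/93)*83 - 587418 = 83/186 - 587418 = -109259665/186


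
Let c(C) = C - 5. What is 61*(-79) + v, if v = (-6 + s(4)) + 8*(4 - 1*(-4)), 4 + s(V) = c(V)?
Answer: -4766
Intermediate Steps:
c(C) = -5 + C
s(V) = -9 + V (s(V) = -4 + (-5 + V) = -9 + V)
v = 53 (v = (-6 + (-9 + 4)) + 8*(4 - 1*(-4)) = (-6 - 5) + 8*(4 + 4) = -11 + 8*8 = -11 + 64 = 53)
61*(-79) + v = 61*(-79) + 53 = -4819 + 53 = -4766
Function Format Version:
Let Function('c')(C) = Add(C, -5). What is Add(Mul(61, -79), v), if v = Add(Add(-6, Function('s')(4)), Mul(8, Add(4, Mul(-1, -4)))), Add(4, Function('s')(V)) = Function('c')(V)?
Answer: -4766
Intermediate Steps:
Function('c')(C) = Add(-5, C)
Function('s')(V) = Add(-9, V) (Function('s')(V) = Add(-4, Add(-5, V)) = Add(-9, V))
v = 53 (v = Add(Add(-6, Add(-9, 4)), Mul(8, Add(4, Mul(-1, -4)))) = Add(Add(-6, -5), Mul(8, Add(4, 4))) = Add(-11, Mul(8, 8)) = Add(-11, 64) = 53)
Add(Mul(61, -79), v) = Add(Mul(61, -79), 53) = Add(-4819, 53) = -4766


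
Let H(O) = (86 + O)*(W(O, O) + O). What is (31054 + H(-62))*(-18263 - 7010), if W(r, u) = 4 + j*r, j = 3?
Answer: -636829054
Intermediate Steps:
W(r, u) = 4 + 3*r
H(O) = (4 + 4*O)*(86 + O) (H(O) = (86 + O)*((4 + 3*O) + O) = (86 + O)*(4 + 4*O) = (4 + 4*O)*(86 + O))
(31054 + H(-62))*(-18263 - 7010) = (31054 + (344 + 4*(-62)**2 + 348*(-62)))*(-18263 - 7010) = (31054 + (344 + 4*3844 - 21576))*(-25273) = (31054 + (344 + 15376 - 21576))*(-25273) = (31054 - 5856)*(-25273) = 25198*(-25273) = -636829054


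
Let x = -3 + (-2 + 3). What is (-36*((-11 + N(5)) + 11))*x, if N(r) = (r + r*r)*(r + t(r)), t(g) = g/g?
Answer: 12960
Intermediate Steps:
t(g) = 1
N(r) = (1 + r)*(r + r²) (N(r) = (r + r*r)*(r + 1) = (r + r²)*(1 + r) = (1 + r)*(r + r²))
x = -2 (x = -3 + 1 = -2)
(-36*((-11 + N(5)) + 11))*x = -36*((-11 + 5*(1 + 5² + 2*5)) + 11)*(-2) = -36*((-11 + 5*(1 + 25 + 10)) + 11)*(-2) = -36*((-11 + 5*36) + 11)*(-2) = -36*((-11 + 180) + 11)*(-2) = -36*(169 + 11)*(-2) = -36*180*(-2) = -6480*(-2) = 12960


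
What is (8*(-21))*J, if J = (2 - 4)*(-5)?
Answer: -1680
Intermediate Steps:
J = 10 (J = -2*(-5) = 10)
(8*(-21))*J = (8*(-21))*10 = -168*10 = -1680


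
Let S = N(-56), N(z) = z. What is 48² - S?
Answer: 2360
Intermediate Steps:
S = -56
48² - S = 48² - 1*(-56) = 2304 + 56 = 2360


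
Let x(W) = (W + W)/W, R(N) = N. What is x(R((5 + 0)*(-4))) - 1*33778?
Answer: -33776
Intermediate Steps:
x(W) = 2 (x(W) = (2*W)/W = 2)
x(R((5 + 0)*(-4))) - 1*33778 = 2 - 1*33778 = 2 - 33778 = -33776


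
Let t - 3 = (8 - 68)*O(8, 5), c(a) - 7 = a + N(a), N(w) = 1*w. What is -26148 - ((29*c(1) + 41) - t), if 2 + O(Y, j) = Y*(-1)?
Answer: -25847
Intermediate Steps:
O(Y, j) = -2 - Y (O(Y, j) = -2 + Y*(-1) = -2 - Y)
N(w) = w
c(a) = 7 + 2*a (c(a) = 7 + (a + a) = 7 + 2*a)
t = 603 (t = 3 + (8 - 68)*(-2 - 1*8) = 3 - 60*(-2 - 8) = 3 - 60*(-10) = 3 + 600 = 603)
-26148 - ((29*c(1) + 41) - t) = -26148 - ((29*(7 + 2*1) + 41) - 1*603) = -26148 - ((29*(7 + 2) + 41) - 603) = -26148 - ((29*9 + 41) - 603) = -26148 - ((261 + 41) - 603) = -26148 - (302 - 603) = -26148 - 1*(-301) = -26148 + 301 = -25847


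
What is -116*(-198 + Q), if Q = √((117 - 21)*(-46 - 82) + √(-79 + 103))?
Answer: 22968 - 116*√(-12288 + 2*√6) ≈ 22968.0 - 12856.0*I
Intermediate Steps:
Q = √(-12288 + 2*√6) (Q = √(96*(-128) + √24) = √(-12288 + 2*√6) ≈ 110.83*I)
-116*(-198 + Q) = -116*(-198 + √(-12288 + 2*√6)) = 22968 - 116*√(-12288 + 2*√6)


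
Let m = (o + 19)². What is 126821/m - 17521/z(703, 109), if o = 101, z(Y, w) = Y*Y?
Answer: 62423777189/7116609600 ≈ 8.7716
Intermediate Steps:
z(Y, w) = Y²
m = 14400 (m = (101 + 19)² = 120² = 14400)
126821/m - 17521/z(703, 109) = 126821/14400 - 17521/(703²) = 126821*(1/14400) - 17521/494209 = 126821/14400 - 17521*1/494209 = 126821/14400 - 17521/494209 = 62423777189/7116609600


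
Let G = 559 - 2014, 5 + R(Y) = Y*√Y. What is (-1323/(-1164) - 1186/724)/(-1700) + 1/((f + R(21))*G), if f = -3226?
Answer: 6127061107/20753743446000 + 7*√21/5058598500 ≈ 0.00029523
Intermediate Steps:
R(Y) = -5 + Y^(3/2) (R(Y) = -5 + Y*√Y = -5 + Y^(3/2))
G = -1455
(-1323/(-1164) - 1186/724)/(-1700) + 1/((f + R(21))*G) = (-1323/(-1164) - 1186/724)/(-1700) + 1/(-3226 + (-5 + 21^(3/2))*(-1455)) = (-1323*(-1/1164) - 1186*1/724)*(-1/1700) - 1/1455/(-3226 + (-5 + 21*√21)) = (441/388 - 593/362)*(-1/1700) - 1/1455/(-3231 + 21*√21) = -35221/70228*(-1/1700) - 1/(1455*(-3231 + 21*√21)) = 35221/119387600 - 1/(1455*(-3231 + 21*√21))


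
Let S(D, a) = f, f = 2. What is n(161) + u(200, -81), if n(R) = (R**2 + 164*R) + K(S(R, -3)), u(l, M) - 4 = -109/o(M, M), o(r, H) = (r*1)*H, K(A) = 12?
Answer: 343409192/6561 ≈ 52341.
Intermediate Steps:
S(D, a) = 2
o(r, H) = H*r (o(r, H) = r*H = H*r)
u(l, M) = 4 - 109/M**2
n(R) = 12 + R**2 + 164*R (n(R) = (R**2 + 164*R) + 12 = 12 + R**2 + 164*R)
n(161) + u(200, -81) = (12 + 161**2 + 164*161) + (4 - 109/(-81)**2) = (12 + 25921 + 26404) + (4 - 109*1/6561) = 52337 + (4 - 109/6561) = 52337 + 26135/6561 = 343409192/6561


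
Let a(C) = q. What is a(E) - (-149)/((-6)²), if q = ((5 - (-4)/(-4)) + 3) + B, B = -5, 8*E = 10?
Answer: 221/36 ≈ 6.1389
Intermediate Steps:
E = 5/4 (E = (⅛)*10 = 5/4 ≈ 1.2500)
q = 2 (q = ((5 - (-4)/(-4)) + 3) - 5 = ((5 - (-4)*(-1)/4) + 3) - 5 = ((5 - 1*1) + 3) - 5 = ((5 - 1) + 3) - 5 = (4 + 3) - 5 = 7 - 5 = 2)
a(C) = 2
a(E) - (-149)/((-6)²) = 2 - (-149)/((-6)²) = 2 - (-149)/36 = 2 - 1*(-149/36) = 2 + 149/36 = 221/36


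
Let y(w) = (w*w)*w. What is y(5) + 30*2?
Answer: 185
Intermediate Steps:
y(w) = w³ (y(w) = w²*w = w³)
y(5) + 30*2 = 5³ + 30*2 = 125 + 60 = 185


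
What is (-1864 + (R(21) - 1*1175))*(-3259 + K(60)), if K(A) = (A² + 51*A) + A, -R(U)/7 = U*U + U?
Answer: -21710853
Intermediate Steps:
R(U) = -7*U - 7*U² (R(U) = -7*(U*U + U) = -7*(U² + U) = -7*(U + U²) = -7*U - 7*U²)
K(A) = A² + 52*A
(-1864 + (R(21) - 1*1175))*(-3259 + K(60)) = (-1864 + (-7*21*(1 + 21) - 1*1175))*(-3259 + 60*(52 + 60)) = (-1864 + (-7*21*22 - 1175))*(-3259 + 60*112) = (-1864 + (-3234 - 1175))*(-3259 + 6720) = (-1864 - 4409)*3461 = -6273*3461 = -21710853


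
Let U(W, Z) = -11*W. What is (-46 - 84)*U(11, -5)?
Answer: 15730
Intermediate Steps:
(-46 - 84)*U(11, -5) = (-46 - 84)*(-11*11) = -130*(-121) = 15730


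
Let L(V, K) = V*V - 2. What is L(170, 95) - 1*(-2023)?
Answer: 30921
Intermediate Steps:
L(V, K) = -2 + V² (L(V, K) = V² - 2 = -2 + V²)
L(170, 95) - 1*(-2023) = (-2 + 170²) - 1*(-2023) = (-2 + 28900) + 2023 = 28898 + 2023 = 30921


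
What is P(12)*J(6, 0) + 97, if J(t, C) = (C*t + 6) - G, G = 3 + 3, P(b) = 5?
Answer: 97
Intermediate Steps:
G = 6
J(t, C) = C*t (J(t, C) = (C*t + 6) - 1*6 = (6 + C*t) - 6 = C*t)
P(12)*J(6, 0) + 97 = 5*(0*6) + 97 = 5*0 + 97 = 0 + 97 = 97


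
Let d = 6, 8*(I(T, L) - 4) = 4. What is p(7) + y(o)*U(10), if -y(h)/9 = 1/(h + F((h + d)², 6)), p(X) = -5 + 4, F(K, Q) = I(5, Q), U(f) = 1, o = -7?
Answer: 13/5 ≈ 2.6000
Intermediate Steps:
I(T, L) = 9/2 (I(T, L) = 4 + (⅛)*4 = 4 + ½ = 9/2)
F(K, Q) = 9/2
p(X) = -1
y(h) = -9/(9/2 + h) (y(h) = -9/(h + 9/2) = -9/(9/2 + h))
p(7) + y(o)*U(10) = -1 - 18/(9 + 2*(-7))*1 = -1 - 18/(9 - 14)*1 = -1 - 18/(-5)*1 = -1 - 18*(-⅕)*1 = -1 + (18/5)*1 = -1 + 18/5 = 13/5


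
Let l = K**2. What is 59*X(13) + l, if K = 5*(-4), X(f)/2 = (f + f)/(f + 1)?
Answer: 4334/7 ≈ 619.14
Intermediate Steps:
X(f) = 4*f/(1 + f) (X(f) = 2*((f + f)/(f + 1)) = 2*((2*f)/(1 + f)) = 2*(2*f/(1 + f)) = 4*f/(1 + f))
K = -20
l = 400 (l = (-20)**2 = 400)
59*X(13) + l = 59*(4*13/(1 + 13)) + 400 = 59*(4*13/14) + 400 = 59*(4*13*(1/14)) + 400 = 59*(26/7) + 400 = 1534/7 + 400 = 4334/7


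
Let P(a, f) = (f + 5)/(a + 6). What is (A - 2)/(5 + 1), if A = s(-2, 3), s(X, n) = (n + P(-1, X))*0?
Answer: -⅓ ≈ -0.33333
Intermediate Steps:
P(a, f) = (5 + f)/(6 + a)
s(X, n) = 0 (s(X, n) = (n + (5 + X)/(6 - 1))*0 = (n + (5 + X)/5)*0 = (n + (1 + X/5))*0 = (1 + n + X/5)*0 = 0)
A = 0
(A - 2)/(5 + 1) = (0 - 2)/(5 + 1) = -2/6 = -2*⅙ = -⅓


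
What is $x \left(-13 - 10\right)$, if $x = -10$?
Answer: $230$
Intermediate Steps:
$x \left(-13 - 10\right) = - 10 \left(-13 - 10\right) = \left(-10\right) \left(-23\right) = 230$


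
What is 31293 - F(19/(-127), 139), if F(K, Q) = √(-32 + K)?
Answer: 31293 - I*√518541/127 ≈ 31293.0 - 5.6701*I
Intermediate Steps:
31293 - F(19/(-127), 139) = 31293 - √(-32 + 19/(-127)) = 31293 - √(-32 + 19*(-1/127)) = 31293 - √(-32 - 19/127) = 31293 - √(-4083/127) = 31293 - I*√518541/127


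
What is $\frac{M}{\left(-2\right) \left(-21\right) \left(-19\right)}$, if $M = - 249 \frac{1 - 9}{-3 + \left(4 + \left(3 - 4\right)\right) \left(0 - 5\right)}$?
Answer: $\frac{166}{1197} \approx 0.13868$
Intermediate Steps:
$M = - \frac{332}{3}$ ($M = - 249 \left(- \frac{8}{-3 + \left(4 + \left(3 - 4\right)\right) \left(-5\right)}\right) = - 249 \left(- \frac{8}{-3 + \left(4 - 1\right) \left(-5\right)}\right) = - 249 \left(- \frac{8}{-3 + 3 \left(-5\right)}\right) = - 249 \left(- \frac{8}{-3 - 15}\right) = - 249 \left(- \frac{8}{-18}\right) = - 249 \left(\left(-8\right) \left(- \frac{1}{18}\right)\right) = \left(-249\right) \frac{4}{9} = - \frac{332}{3} \approx -110.67$)
$\frac{M}{\left(-2\right) \left(-21\right) \left(-19\right)} = - \frac{332}{3 \left(-2\right) \left(-21\right) \left(-19\right)} = - \frac{332}{3 \cdot 42 \left(-19\right)} = - \frac{332}{3 \left(-798\right)} = \left(- \frac{332}{3}\right) \left(- \frac{1}{798}\right) = \frac{166}{1197}$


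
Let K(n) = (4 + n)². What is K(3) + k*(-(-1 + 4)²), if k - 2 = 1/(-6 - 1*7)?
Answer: 412/13 ≈ 31.692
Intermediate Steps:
k = 25/13 (k = 2 + 1/(-6 - 1*7) = 2 + 1/(-6 - 7) = 2 + 1/(-13) = 2 - 1/13 = 25/13 ≈ 1.9231)
K(3) + k*(-(-1 + 4)²) = (4 + 3)² + 25*(-(-1 + 4)²)/13 = 7² + 25*(-1*3²)/13 = 49 + 25*(-1*9)/13 = 49 + (25/13)*(-9) = 49 - 225/13 = 412/13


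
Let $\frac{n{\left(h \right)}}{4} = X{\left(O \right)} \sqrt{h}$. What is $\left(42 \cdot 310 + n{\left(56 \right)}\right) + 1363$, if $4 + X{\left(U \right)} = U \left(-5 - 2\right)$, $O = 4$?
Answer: $14383 - 256 \sqrt{14} \approx 13425.0$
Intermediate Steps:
$X{\left(U \right)} = -4 - 7 U$ ($X{\left(U \right)} = -4 + U \left(-5 - 2\right) = -4 + U \left(-7\right) = -4 - 7 U$)
$n{\left(h \right)} = - 128 \sqrt{h}$ ($n{\left(h \right)} = 4 \left(-4 - 28\right) \sqrt{h} = 4 \left(- 32 \sqrt{h}\right) = - 128 \sqrt{h}$)
$\left(42 \cdot 310 + n{\left(56 \right)}\right) + 1363 = \left(42 \cdot 310 - 128 \sqrt{56}\right) + 1363 = \left(13020 - 128 \cdot 2 \sqrt{14}\right) + 1363 = \left(13020 - 256 \sqrt{14}\right) + 1363 = 14383 - 256 \sqrt{14}$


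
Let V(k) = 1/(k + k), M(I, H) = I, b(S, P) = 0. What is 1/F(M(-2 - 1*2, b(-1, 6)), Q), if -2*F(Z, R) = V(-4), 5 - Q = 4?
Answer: 16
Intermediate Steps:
Q = 1 (Q = 5 - 1*4 = 5 - 4 = 1)
V(k) = 1/(2*k)
F(Z, R) = 1/16 (F(Z, R) = -1/(4*(-4)) = -(-1)/(4*4) = -½*(-⅛) = 1/16)
1/F(M(-2 - 1*2, b(-1, 6)), Q) = 1/(1/16) = 16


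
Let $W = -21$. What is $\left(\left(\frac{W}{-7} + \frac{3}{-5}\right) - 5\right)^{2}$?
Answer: $\frac{169}{25} \approx 6.76$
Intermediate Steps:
$\left(\left(\frac{W}{-7} + \frac{3}{-5}\right) - 5\right)^{2} = \left(\left(- \frac{21}{-7} + \frac{3}{-5}\right) - 5\right)^{2} = \left(\left(\left(-21\right) \left(- \frac{1}{7}\right) + 3 \left(- \frac{1}{5}\right)\right) - 5\right)^{2} = \left(\left(3 - \frac{3}{5}\right) - 5\right)^{2} = \left(\frac{12}{5} - 5\right)^{2} = \left(- \frac{13}{5}\right)^{2} = \frac{169}{25}$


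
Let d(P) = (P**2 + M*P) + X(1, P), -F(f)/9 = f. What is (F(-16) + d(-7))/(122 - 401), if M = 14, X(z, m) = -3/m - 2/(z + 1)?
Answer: -661/1953 ≈ -0.33845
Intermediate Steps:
X(z, m) = -3/m - 2/(1 + z)
F(f) = -9*f
d(P) = P**2 + 14*P + (-6 - 2*P)/(2*P) (d(P) = (P**2 + 14*P) + (-3 - 3*1 - 2*P)/(P*(1 + 1)) = (P**2 + 14*P) + (-3 - 3 - 2*P)/(P*2) = (P**2 + 14*P) + (1/2)*(-6 - 2*P)/P = (P**2 + 14*P) + (-6 - 2*P)/(2*P) = P**2 + 14*P + (-6 - 2*P)/(2*P))
(F(-16) + d(-7))/(122 - 401) = (-9*(-16) + (-3 - 1*(-7) + (-7)**2*(14 - 7))/(-7))/(122 - 401) = (144 - (-3 + 7 + 49*7)/7)/(-279) = (144 - (-3 + 7 + 343)/7)*(-1/279) = (144 - 1/7*347)*(-1/279) = (144 - 347/7)*(-1/279) = (661/7)*(-1/279) = -661/1953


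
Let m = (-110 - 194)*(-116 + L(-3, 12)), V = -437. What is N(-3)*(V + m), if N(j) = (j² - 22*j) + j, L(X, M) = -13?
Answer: 2792088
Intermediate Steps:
N(j) = j² - 21*j
m = 39216 (m = (-110 - 194)*(-116 - 13) = -304*(-129) = 39216)
N(-3)*(V + m) = (-3*(-21 - 3))*(-437 + 39216) = -3*(-24)*38779 = 72*38779 = 2792088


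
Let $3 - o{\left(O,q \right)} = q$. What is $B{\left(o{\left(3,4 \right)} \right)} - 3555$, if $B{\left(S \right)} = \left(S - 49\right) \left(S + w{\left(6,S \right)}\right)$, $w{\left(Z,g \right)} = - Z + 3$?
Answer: $-3355$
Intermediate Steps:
$o{\left(O,q \right)} = 3 - q$
$w{\left(Z,g \right)} = 3 - Z$
$B{\left(S \right)} = \left(-49 + S\right) \left(-3 + S\right)$ ($B{\left(S \right)} = \left(S - 49\right) \left(S + \left(3 - 6\right)\right) = \left(-49 + S\right) \left(S + \left(3 - 6\right)\right) = \left(-49 + S\right) \left(S - 3\right) = \left(-49 + S\right) \left(-3 + S\right)$)
$B{\left(o{\left(3,4 \right)} \right)} - 3555 = \left(147 + \left(3 - 4\right)^{2} - 52 \left(3 - 4\right)\right) - 3555 = \left(147 + \left(-1\right)^{2} - -52\right) - 3555 = \left(147 + 1 + 52\right) - 3555 = 200 - 3555 = -3355$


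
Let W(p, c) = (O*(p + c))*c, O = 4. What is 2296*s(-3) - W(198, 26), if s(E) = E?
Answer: -30184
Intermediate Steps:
W(p, c) = c*(4*c + 4*p) (W(p, c) = (4*(p + c))*c = (4*(c + p))*c = (4*c + 4*p)*c = c*(4*c + 4*p))
2296*s(-3) - W(198, 26) = 2296*(-3) - 4*26*(26 + 198) = -6888 - 4*26*224 = -6888 - 1*23296 = -6888 - 23296 = -30184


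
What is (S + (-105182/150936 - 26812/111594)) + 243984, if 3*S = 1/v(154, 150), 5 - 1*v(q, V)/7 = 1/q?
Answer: 263353121848878535/1079390956308 ≈ 2.4398e+5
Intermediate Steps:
v(q, V) = 35 - 7/q
S = 22/2307 (S = 1/(3*(35 - 7/154)) = 1/(3*(35 - 7*1/154)) = 1/(3*(35 - 1/22)) = 1/(3*(769/22)) = (⅓)*(22/769) = 22/2307 ≈ 0.0095362)
(S + (-105182/150936 - 26812/111594)) + 243984 = (22/2307 + (-105182/150936 - 26812/111594)) + 243984 = (22/2307 + (-105182*1/150936 - 26812*1/111594)) + 243984 = (22/2307 + (-52591/75468 - 13406/55797)) + 243984 = (22/2307 - 1315381345/1403629332) + 243984 = -1001234972537/1079390956308 + 243984 = 263353121848878535/1079390956308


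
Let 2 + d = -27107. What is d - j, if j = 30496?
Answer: -57605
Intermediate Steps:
d = -27109 (d = -2 - 27107 = -27109)
d - j = -27109 - 1*30496 = -27109 - 30496 = -57605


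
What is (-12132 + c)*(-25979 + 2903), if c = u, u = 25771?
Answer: -314733564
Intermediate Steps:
c = 25771
(-12132 + c)*(-25979 + 2903) = (-12132 + 25771)*(-25979 + 2903) = 13639*(-23076) = -314733564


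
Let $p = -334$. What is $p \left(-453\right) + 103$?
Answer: $151405$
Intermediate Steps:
$p \left(-453\right) + 103 = \left(-334\right) \left(-453\right) + 103 = 151302 + 103 = 151405$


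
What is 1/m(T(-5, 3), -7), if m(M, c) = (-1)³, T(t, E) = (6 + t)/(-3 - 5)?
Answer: -1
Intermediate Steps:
T(t, E) = -¾ - t/8 (T(t, E) = (6 + t)/(-8) = (6 + t)*(-⅛) = -¾ - t/8)
m(M, c) = -1
1/m(T(-5, 3), -7) = 1/(-1) = -1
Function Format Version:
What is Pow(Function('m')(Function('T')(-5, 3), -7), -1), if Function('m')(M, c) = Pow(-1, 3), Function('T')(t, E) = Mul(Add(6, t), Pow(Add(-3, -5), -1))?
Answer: -1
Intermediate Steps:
Function('T')(t, E) = Add(Rational(-3, 4), Mul(Rational(-1, 8), t)) (Function('T')(t, E) = Mul(Add(6, t), Pow(-8, -1)) = Mul(Add(6, t), Rational(-1, 8)) = Add(Rational(-3, 4), Mul(Rational(-1, 8), t)))
Function('m')(M, c) = -1
Pow(Function('m')(Function('T')(-5, 3), -7), -1) = Pow(-1, -1) = -1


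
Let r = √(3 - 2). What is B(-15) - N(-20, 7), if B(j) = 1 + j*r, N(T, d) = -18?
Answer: 4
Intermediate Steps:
r = 1 (r = √1 = 1)
B(j) = 1 + j (B(j) = 1 + j*1 = 1 + j)
B(-15) - N(-20, 7) = (1 - 15) - 1*(-18) = -14 + 18 = 4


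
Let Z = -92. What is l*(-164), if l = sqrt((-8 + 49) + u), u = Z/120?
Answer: -82*sqrt(36210)/15 ≈ -1040.2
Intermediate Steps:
u = -23/30 (u = -92/120 = -92*1/120 = -23/30 ≈ -0.76667)
l = sqrt(36210)/30 (l = sqrt((-8 + 49) - 23/30) = sqrt(41 - 23/30) = sqrt(1207/30) = sqrt(36210)/30 ≈ 6.3430)
l*(-164) = (sqrt(36210)/30)*(-164) = -82*sqrt(36210)/15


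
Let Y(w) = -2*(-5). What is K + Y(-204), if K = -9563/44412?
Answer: 434557/44412 ≈ 9.7847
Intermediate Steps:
K = -9563/44412 (K = -9563*1/44412 = -9563/44412 ≈ -0.21532)
Y(w) = 10
K + Y(-204) = -9563/44412 + 10 = 434557/44412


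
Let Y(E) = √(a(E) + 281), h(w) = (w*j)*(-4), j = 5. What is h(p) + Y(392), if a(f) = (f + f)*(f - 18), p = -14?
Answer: 280 + √293497 ≈ 821.75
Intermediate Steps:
h(w) = -20*w (h(w) = (w*5)*(-4) = (5*w)*(-4) = -20*w)
a(f) = 2*f*(-18 + f) (a(f) = (2*f)*(-18 + f) = 2*f*(-18 + f))
Y(E) = √(281 + 2*E*(-18 + E)) (Y(E) = √(2*E*(-18 + E) + 281) = √(281 + 2*E*(-18 + E)))
h(p) + Y(392) = -20*(-14) + √(281 + 2*392*(-18 + 392)) = 280 + √(281 + 2*392*374) = 280 + √(281 + 293216) = 280 + √293497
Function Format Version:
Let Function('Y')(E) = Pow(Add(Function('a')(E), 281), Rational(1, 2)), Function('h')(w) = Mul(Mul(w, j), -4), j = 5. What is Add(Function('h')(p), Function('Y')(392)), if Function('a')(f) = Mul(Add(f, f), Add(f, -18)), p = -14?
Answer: Add(280, Pow(293497, Rational(1, 2))) ≈ 821.75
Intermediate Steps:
Function('h')(w) = Mul(-20, w) (Function('h')(w) = Mul(Mul(w, 5), -4) = Mul(Mul(5, w), -4) = Mul(-20, w))
Function('a')(f) = Mul(2, f, Add(-18, f)) (Function('a')(f) = Mul(Mul(2, f), Add(-18, f)) = Mul(2, f, Add(-18, f)))
Function('Y')(E) = Pow(Add(281, Mul(2, E, Add(-18, E))), Rational(1, 2)) (Function('Y')(E) = Pow(Add(Mul(2, E, Add(-18, E)), 281), Rational(1, 2)) = Pow(Add(281, Mul(2, E, Add(-18, E))), Rational(1, 2)))
Add(Function('h')(p), Function('Y')(392)) = Add(Mul(-20, -14), Pow(Add(281, Mul(2, 392, Add(-18, 392))), Rational(1, 2))) = Add(280, Pow(Add(281, Mul(2, 392, 374)), Rational(1, 2))) = Add(280, Pow(Add(281, 293216), Rational(1, 2))) = Add(280, Pow(293497, Rational(1, 2)))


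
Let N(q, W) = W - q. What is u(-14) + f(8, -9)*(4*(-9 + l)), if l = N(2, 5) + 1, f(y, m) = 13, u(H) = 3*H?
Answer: -302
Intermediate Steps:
l = 4 (l = (5 - 1*2) + 1 = (5 - 2) + 1 = 3 + 1 = 4)
u(-14) + f(8, -9)*(4*(-9 + l)) = 3*(-14) + 13*(4*(-9 + 4)) = -42 + 13*(4*(-5)) = -42 + 13*(-20) = -42 - 260 = -302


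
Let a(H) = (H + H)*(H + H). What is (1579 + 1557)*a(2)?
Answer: 50176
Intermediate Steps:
a(H) = 4*H² (a(H) = (2*H)*(2*H) = 4*H²)
(1579 + 1557)*a(2) = (1579 + 1557)*(4*2²) = 3136*(4*4) = 3136*16 = 50176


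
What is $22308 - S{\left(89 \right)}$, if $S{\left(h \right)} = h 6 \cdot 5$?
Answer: $19638$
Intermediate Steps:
$S{\left(h \right)} = 30 h$ ($S{\left(h \right)} = 6 h 5 = 30 h$)
$22308 - S{\left(89 \right)} = 22308 - 30 \cdot 89 = 22308 - 2670 = 19638$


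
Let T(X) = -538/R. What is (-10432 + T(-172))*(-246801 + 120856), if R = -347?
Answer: 455841050870/347 ≈ 1.3137e+9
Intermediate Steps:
T(X) = 538/347 (T(X) = -538/(-347) = -538*(-1/347) = 538/347)
(-10432 + T(-172))*(-246801 + 120856) = (-10432 + 538/347)*(-246801 + 120856) = -3619366/347*(-125945) = 455841050870/347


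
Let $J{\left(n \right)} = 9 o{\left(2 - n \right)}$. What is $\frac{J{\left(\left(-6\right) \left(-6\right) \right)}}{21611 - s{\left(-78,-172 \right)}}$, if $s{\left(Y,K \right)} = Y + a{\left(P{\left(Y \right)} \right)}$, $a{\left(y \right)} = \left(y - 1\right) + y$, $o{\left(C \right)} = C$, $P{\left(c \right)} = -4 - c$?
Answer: $- \frac{153}{10771} \approx -0.014205$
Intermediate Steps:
$a{\left(y \right)} = -1 + 2 y$ ($a{\left(y \right)} = \left(-1 + y\right) + y = -1 + 2 y$)
$s{\left(Y,K \right)} = -9 - Y$ ($s{\left(Y,K \right)} = Y + \left(-1 + 2 \left(-4 - Y\right)\right) = Y - \left(9 + 2 Y\right) = -9 - Y$)
$J{\left(n \right)} = 18 - 9 n$ ($J{\left(n \right)} = 9 \left(2 - n\right) = 18 - 9 n$)
$\frac{J{\left(\left(-6\right) \left(-6\right) \right)}}{21611 - s{\left(-78,-172 \right)}} = \frac{18 - 9 \left(\left(-6\right) \left(-6\right)\right)}{21611 - \left(-9 - -78\right)} = \frac{18 - 324}{21611 - \left(-9 + 78\right)} = \frac{18 - 324}{21611 - 69} = - \frac{306}{21611 - 69} = - \frac{306}{21542} = \left(-306\right) \frac{1}{21542} = - \frac{153}{10771}$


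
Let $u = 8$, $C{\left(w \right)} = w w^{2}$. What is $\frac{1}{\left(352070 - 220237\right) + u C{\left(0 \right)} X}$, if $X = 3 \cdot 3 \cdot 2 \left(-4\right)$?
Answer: $\frac{1}{131833} \approx 7.5854 \cdot 10^{-6}$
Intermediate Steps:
$C{\left(w \right)} = w^{3}$
$X = -72$ ($X = 9 \cdot 2 \left(-4\right) = 18 \left(-4\right) = -72$)
$\frac{1}{\left(352070 - 220237\right) + u C{\left(0 \right)} X} = \frac{1}{\left(352070 - 220237\right) + 8 \cdot 0^{3} \left(-72\right)} = \frac{1}{\left(352070 - 220237\right) + 8 \cdot 0 \left(-72\right)} = \frac{1}{131833 + 0 \left(-72\right)} = \frac{1}{131833 + 0} = \frac{1}{131833}$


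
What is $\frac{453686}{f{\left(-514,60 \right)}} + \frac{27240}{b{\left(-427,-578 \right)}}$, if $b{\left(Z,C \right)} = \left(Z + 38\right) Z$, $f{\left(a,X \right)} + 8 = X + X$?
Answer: $\frac{5382975467}{1328824} \approx 4050.9$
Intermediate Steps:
$f{\left(a,X \right)} = -8 + 2 X$ ($f{\left(a,X \right)} = -8 + \left(X + X\right) = -8 + 2 X$)
$b{\left(Z,C \right)} = Z \left(38 + Z\right)$ ($b{\left(Z,C \right)} = \left(38 + Z\right) Z = Z \left(38 + Z\right)$)
$\frac{453686}{f{\left(-514,60 \right)}} + \frac{27240}{b{\left(-427,-578 \right)}} = \frac{453686}{-8 + 2 \cdot 60} + \frac{27240}{\left(-427\right) \left(38 - 427\right)} = \frac{453686}{-8 + 120} + \frac{27240}{\left(-427\right) \left(-389\right)} = \frac{453686}{112} + \frac{27240}{166103} = 453686 \cdot \frac{1}{112} + 27240 \cdot \frac{1}{166103} = \frac{226843}{56} + \frac{27240}{166103} = \frac{5382975467}{1328824}$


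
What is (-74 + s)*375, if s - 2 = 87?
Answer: 5625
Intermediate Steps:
s = 89 (s = 2 + 87 = 89)
(-74 + s)*375 = (-74 + 89)*375 = 15*375 = 5625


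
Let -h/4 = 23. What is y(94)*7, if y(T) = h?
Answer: -644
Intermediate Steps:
h = -92 (h = -4*23 = -92)
y(T) = -92
y(94)*7 = -92*7 = -644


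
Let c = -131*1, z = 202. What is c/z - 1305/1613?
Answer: -474913/325826 ≈ -1.4576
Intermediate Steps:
c = -131
c/z - 1305/1613 = -131/202 - 1305/1613 = -474913/325826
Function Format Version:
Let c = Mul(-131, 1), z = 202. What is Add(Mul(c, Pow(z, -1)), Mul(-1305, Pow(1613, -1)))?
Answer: Rational(-474913, 325826) ≈ -1.4576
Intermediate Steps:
c = -131
Add(Mul(c, Pow(z, -1)), Mul(-1305, Pow(1613, -1))) = Add(Mul(-131, Pow(202, -1)), Mul(-1305, Pow(1613, -1))) = Add(Mul(-131, Rational(1, 202)), Mul(-1305, Rational(1, 1613))) = Add(Rational(-131, 202), Rational(-1305, 1613)) = Rational(-474913, 325826)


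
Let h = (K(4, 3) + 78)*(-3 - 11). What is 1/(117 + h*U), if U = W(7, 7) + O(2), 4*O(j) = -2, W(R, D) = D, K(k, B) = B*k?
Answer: -1/8073 ≈ -0.00012387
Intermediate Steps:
O(j) = -½ (O(j) = (¼)*(-2) = -½)
U = 13/2 (U = 7 - ½ = 13/2 ≈ 6.5000)
h = -1260 (h = (3*4 + 78)*(-3 - 11) = (12 + 78)*(-14) = 90*(-14) = -1260)
1/(117 + h*U) = 1/(117 - 1260*13/2) = 1/(117 - 8190) = 1/(-8073) = -1/8073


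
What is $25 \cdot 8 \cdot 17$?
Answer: $3400$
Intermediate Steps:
$25 \cdot 8 \cdot 17 = 200 \cdot 17 = 3400$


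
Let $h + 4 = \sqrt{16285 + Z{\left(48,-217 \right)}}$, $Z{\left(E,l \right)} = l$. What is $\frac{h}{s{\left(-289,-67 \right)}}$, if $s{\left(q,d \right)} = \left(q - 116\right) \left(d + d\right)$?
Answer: $- \frac{2}{27135} + \frac{\sqrt{4017}}{27135} \approx 0.002262$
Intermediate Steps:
$s{\left(q,d \right)} = 2 d \left(-116 + q\right)$ ($s{\left(q,d \right)} = \left(-116 + q\right) 2 d = 2 d \left(-116 + q\right)$)
$h = -4 + 2 \sqrt{4017}$ ($h = -4 + \sqrt{16285 - 217} = -4 + \sqrt{16068} = -4 + 2 \sqrt{4017} \approx 122.76$)
$\frac{h}{s{\left(-289,-67 \right)}} = \frac{-4 + 2 \sqrt{4017}}{2 \left(-67\right) \left(-116 - 289\right)} = \frac{-4 + 2 \sqrt{4017}}{2 \left(-67\right) \left(-405\right)} = \frac{-4 + 2 \sqrt{4017}}{54270} = \left(-4 + 2 \sqrt{4017}\right) \frac{1}{54270} = - \frac{2}{27135} + \frac{\sqrt{4017}}{27135}$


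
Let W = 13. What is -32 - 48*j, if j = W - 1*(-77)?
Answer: -4352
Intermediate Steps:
j = 90 (j = 13 - 1*(-77) = 13 + 77 = 90)
-32 - 48*j = -32 - 48*90 = -32 - 4320 = -4352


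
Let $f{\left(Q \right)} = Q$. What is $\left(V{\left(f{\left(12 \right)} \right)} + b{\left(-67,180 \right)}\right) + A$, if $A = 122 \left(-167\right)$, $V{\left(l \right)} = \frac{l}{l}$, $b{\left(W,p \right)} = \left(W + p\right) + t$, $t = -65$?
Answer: $-20325$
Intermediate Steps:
$b{\left(W,p \right)} = -65 + W + p$ ($b{\left(W,p \right)} = \left(W + p\right) - 65 = -65 + W + p$)
$V{\left(l \right)} = 1$
$A = -20374$
$\left(V{\left(f{\left(12 \right)} \right)} + b{\left(-67,180 \right)}\right) + A = \left(1 - -48\right) - 20374 = \left(1 + 48\right) - 20374 = 49 - 20374 = -20325$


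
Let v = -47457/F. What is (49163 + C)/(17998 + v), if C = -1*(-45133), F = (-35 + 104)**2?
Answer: 49882584/9515669 ≈ 5.2421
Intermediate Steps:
F = 4761 (F = 69**2 = 4761)
C = 45133
v = -5273/529 (v = -47457/4761 = -1*5273/529 = -5273/529 ≈ -9.9679)
(49163 + C)/(17998 + v) = (49163 + 45133)/(17998 - 5273/529) = 94296/(9515669/529) = 94296*(529/9515669) = 49882584/9515669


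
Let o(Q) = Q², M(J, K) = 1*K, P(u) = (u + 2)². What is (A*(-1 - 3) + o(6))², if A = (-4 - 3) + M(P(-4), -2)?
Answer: 5184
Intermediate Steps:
P(u) = (2 + u)²
M(J, K) = K
A = -9 (A = (-4 - 3) - 2 = -7 - 2 = -9)
(A*(-1 - 3) + o(6))² = (-9*(-1 - 3) + 6²)² = (-9*(-4) + 36)² = (36 + 36)² = 72² = 5184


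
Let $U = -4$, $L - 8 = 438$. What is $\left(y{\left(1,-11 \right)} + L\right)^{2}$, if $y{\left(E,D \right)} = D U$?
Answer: $240100$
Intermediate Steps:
$L = 446$ ($L = 8 + 438 = 446$)
$y{\left(E,D \right)} = - 4 D$ ($y{\left(E,D \right)} = D \left(-4\right) = - 4 D$)
$\left(y{\left(1,-11 \right)} + L\right)^{2} = \left(\left(-4\right) \left(-11\right) + 446\right)^{2} = \left(44 + 446\right)^{2} = 490^{2} = 240100$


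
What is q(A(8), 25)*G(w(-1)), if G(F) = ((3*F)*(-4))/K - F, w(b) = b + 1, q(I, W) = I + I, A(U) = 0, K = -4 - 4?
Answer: 0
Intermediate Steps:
K = -8
q(I, W) = 2*I
w(b) = 1 + b
G(F) = F/2 (G(F) = ((3*F)*(-4))/(-8) - F = -12*F*(-1/8) - F = 3*F/2 - F = F/2)
q(A(8), 25)*G(w(-1)) = (2*0)*((1 - 1)/2) = 0*((1/2)*0) = 0*0 = 0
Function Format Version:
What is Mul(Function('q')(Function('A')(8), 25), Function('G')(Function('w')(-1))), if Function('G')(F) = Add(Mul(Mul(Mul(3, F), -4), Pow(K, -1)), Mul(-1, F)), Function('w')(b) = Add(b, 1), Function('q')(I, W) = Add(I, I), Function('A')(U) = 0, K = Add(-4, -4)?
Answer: 0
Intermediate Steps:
K = -8
Function('q')(I, W) = Mul(2, I)
Function('w')(b) = Add(1, b)
Function('G')(F) = Mul(Rational(1, 2), F) (Function('G')(F) = Add(Mul(Mul(Mul(3, F), -4), Pow(-8, -1)), Mul(-1, F)) = Add(Mul(Mul(-12, F), Rational(-1, 8)), Mul(-1, F)) = Add(Mul(Rational(3, 2), F), Mul(-1, F)) = Mul(Rational(1, 2), F))
Mul(Function('q')(Function('A')(8), 25), Function('G')(Function('w')(-1))) = Mul(Mul(2, 0), Mul(Rational(1, 2), Add(1, -1))) = Mul(0, Mul(Rational(1, 2), 0)) = Mul(0, 0) = 0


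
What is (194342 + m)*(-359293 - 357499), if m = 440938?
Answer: -455363621760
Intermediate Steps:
(194342 + m)*(-359293 - 357499) = (194342 + 440938)*(-359293 - 357499) = 635280*(-716792) = -455363621760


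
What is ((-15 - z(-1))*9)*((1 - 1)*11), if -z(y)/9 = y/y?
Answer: 0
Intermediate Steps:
z(y) = -9 (z(y) = -9*y/y = -9*1 = -9)
((-15 - z(-1))*9)*((1 - 1)*11) = ((-15 - 1*(-9))*9)*((1 - 1)*11) = ((-15 + 9)*9)*(0*11) = -6*9*0 = -54*0 = 0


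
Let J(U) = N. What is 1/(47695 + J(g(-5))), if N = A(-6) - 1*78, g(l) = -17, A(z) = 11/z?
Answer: 6/285691 ≈ 2.1002e-5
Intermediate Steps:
N = -479/6 (N = 11/(-6) - 1*78 = 11*(-⅙) - 78 = -11/6 - 78 = -479/6 ≈ -79.833)
J(U) = -479/6
1/(47695 + J(g(-5))) = 1/(47695 - 479/6) = 1/(285691/6) = 6/285691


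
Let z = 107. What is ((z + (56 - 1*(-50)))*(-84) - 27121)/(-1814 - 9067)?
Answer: 45013/10881 ≈ 4.1368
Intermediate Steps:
((z + (56 - 1*(-50)))*(-84) - 27121)/(-1814 - 9067) = ((107 + (56 - 1*(-50)))*(-84) - 27121)/(-1814 - 9067) = ((107 + (56 + 50))*(-84) - 27121)/(-10881) = ((107 + 106)*(-84) - 27121)*(-1/10881) = (213*(-84) - 27121)*(-1/10881) = (-17892 - 27121)*(-1/10881) = -45013*(-1/10881) = 45013/10881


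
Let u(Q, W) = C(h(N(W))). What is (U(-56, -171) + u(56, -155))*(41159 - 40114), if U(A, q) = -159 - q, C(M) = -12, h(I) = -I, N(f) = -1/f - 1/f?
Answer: 0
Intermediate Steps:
N(f) = -2/f
u(Q, W) = -12
(U(-56, -171) + u(56, -155))*(41159 - 40114) = ((-159 - 1*(-171)) - 12)*(41159 - 40114) = ((-159 + 171) - 12)*1045 = (12 - 12)*1045 = 0*1045 = 0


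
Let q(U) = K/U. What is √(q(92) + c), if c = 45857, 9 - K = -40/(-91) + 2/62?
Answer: √1459730495314/5642 ≈ 214.14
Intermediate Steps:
K = 24058/2821 (K = 9 - (-40/(-91) + 2/62) = 9 - (-40*(-1/91) + 2*(1/62)) = 9 - (40/91 + 1/31) = 9 - 1*1331/2821 = 9 - 1331/2821 = 24058/2821 ≈ 8.5282)
q(U) = 24058/(2821*U)
√(q(92) + c) = √((24058/2821)/92 + 45857) = √((24058/2821)*(1/92) + 45857) = √(523/5642 + 45857) = √(258725717/5642) = √1459730495314/5642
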